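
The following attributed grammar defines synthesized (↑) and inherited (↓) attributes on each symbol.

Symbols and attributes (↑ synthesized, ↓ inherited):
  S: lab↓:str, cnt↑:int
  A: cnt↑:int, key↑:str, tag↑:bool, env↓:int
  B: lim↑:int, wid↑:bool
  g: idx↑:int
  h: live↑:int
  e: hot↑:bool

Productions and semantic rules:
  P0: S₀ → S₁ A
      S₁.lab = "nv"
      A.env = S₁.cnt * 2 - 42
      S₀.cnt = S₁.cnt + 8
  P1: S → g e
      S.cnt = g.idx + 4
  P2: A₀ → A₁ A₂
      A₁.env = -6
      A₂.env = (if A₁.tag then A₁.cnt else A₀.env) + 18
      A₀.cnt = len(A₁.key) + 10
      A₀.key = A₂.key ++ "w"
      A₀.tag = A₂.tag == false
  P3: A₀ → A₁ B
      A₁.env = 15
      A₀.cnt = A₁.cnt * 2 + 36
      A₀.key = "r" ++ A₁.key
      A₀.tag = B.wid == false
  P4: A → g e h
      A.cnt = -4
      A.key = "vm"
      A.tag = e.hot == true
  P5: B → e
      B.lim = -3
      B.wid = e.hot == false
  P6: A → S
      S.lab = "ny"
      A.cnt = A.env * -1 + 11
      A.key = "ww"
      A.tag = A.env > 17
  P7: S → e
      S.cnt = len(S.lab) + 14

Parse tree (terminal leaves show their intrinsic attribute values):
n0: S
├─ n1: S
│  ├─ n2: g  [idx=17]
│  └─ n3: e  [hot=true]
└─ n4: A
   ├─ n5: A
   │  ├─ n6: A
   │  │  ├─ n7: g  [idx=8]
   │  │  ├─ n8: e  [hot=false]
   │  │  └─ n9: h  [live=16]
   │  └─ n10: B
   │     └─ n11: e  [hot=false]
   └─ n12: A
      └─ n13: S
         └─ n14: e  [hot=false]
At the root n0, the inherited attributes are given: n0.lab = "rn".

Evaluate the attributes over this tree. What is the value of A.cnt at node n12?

1. n0.lab = "rn"  [given at root]
2. n1.lab = "nv"  ["nv"]
3. n2.idx = 17  [terminal]
4. n3.hot = true  [terminal]
5. n1.cnt = 21  [g.idx + 4]
6. n4.env = 0  [S₁.cnt * 2 - 42]
7. n5.env = -6  [-6]
8. n6.env = 15  [15]
9. n7.idx = 8  [terminal]
10. n8.hot = false  [terminal]
11. n9.live = 16  [terminal]
12. n6.cnt = -4  [-4]
13. n6.key = "vm"  ["vm"]
14. n6.tag = false  [e.hot == true]
15. n11.hot = false  [terminal]
16. n10.lim = -3  [-3]
17. n10.wid = true  [e.hot == false]
18. n5.cnt = 28  [A₁.cnt * 2 + 36]
19. n5.key = "rvm"  ["r" ++ A₁.key]
20. n5.tag = false  [B.wid == false]
21. n12.env = 18  [(if A₁.tag then A₁.cnt else A₀.env) + 18]
22. n13.lab = "ny"  ["ny"]
23. n14.hot = false  [terminal]
24. n13.cnt = 16  [len(S.lab) + 14]
25. n12.cnt = -7  [A.env * -1 + 11]
26. n12.key = "ww"  ["ww"]
27. n12.tag = true  [A.env > 17]
28. n4.cnt = 13  [len(A₁.key) + 10]
29. n4.key = "www"  [A₂.key ++ "w"]
30. n4.tag = false  [A₂.tag == false]
31. n0.cnt = 29  [S₁.cnt + 8]

-7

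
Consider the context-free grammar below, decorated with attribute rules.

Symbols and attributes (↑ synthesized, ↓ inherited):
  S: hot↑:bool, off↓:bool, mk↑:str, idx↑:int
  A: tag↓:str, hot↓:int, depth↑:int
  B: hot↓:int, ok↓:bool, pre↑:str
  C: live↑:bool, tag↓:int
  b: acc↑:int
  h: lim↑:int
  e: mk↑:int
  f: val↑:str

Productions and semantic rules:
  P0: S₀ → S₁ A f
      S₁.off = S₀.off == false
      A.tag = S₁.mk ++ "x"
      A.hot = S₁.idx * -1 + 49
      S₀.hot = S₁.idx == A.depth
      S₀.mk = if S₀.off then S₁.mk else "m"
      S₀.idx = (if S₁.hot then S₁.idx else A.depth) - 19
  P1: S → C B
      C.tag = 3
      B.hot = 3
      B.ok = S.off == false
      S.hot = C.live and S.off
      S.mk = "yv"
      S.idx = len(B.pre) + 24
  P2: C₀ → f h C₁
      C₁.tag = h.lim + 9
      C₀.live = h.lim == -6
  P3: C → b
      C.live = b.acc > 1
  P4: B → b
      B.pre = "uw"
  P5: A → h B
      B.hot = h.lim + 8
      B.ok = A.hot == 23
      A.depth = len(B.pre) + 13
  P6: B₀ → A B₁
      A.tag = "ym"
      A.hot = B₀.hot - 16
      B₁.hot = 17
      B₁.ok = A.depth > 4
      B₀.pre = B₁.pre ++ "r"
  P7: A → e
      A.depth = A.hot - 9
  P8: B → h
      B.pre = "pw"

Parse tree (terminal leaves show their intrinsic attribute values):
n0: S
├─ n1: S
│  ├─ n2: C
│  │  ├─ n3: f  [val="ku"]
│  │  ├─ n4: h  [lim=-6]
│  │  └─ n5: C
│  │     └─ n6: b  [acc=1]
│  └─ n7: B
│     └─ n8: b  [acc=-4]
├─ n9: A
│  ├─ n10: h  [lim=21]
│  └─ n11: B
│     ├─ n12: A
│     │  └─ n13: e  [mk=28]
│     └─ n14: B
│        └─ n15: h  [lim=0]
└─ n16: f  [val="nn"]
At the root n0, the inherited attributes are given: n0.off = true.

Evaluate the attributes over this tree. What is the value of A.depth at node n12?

1. n0.off = true  [given at root]
2. n1.off = false  [S₀.off == false]
3. n2.tag = 3  [3]
4. n3.val = "ku"  [terminal]
5. n4.lim = -6  [terminal]
6. n5.tag = 3  [h.lim + 9]
7. n6.acc = 1  [terminal]
8. n5.live = false  [b.acc > 1]
9. n2.live = true  [h.lim == -6]
10. n7.hot = 3  [3]
11. n7.ok = true  [S.off == false]
12. n8.acc = -4  [terminal]
13. n7.pre = "uw"  ["uw"]
14. n1.hot = false  [C.live and S.off]
15. n1.mk = "yv"  ["yv"]
16. n1.idx = 26  [len(B.pre) + 24]
17. n9.tag = "yvx"  [S₁.mk ++ "x"]
18. n9.hot = 23  [S₁.idx * -1 + 49]
19. n10.lim = 21  [terminal]
20. n11.hot = 29  [h.lim + 8]
21. n11.ok = true  [A.hot == 23]
22. n12.tag = "ym"  ["ym"]
23. n12.hot = 13  [B₀.hot - 16]
24. n13.mk = 28  [terminal]
25. n12.depth = 4  [A.hot - 9]
26. n14.hot = 17  [17]
27. n14.ok = false  [A.depth > 4]
28. n15.lim = 0  [terminal]
29. n14.pre = "pw"  ["pw"]
30. n11.pre = "pwr"  [B₁.pre ++ "r"]
31. n9.depth = 16  [len(B.pre) + 13]
32. n16.val = "nn"  [terminal]
33. n0.hot = false  [S₁.idx == A.depth]
34. n0.mk = "yv"  [if S₀.off then S₁.mk else "m"]
35. n0.idx = -3  [(if S₁.hot then S₁.idx else A.depth) - 19]

4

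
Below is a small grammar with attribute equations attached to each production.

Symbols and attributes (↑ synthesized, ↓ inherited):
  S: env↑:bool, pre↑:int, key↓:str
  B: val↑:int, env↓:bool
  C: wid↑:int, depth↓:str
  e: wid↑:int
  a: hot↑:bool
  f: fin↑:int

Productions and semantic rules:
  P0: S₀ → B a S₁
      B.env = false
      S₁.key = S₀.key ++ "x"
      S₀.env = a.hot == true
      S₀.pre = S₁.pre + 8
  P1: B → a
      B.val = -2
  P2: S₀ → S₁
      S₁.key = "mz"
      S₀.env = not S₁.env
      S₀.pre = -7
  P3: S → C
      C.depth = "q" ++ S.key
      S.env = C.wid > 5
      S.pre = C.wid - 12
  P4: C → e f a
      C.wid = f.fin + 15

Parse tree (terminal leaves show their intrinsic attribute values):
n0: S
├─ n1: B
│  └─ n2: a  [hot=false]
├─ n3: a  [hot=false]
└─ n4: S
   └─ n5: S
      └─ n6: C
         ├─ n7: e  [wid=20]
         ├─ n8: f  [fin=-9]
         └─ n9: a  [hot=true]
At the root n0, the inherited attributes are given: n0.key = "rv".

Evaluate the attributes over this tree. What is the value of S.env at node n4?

1. n0.key = "rv"  [given at root]
2. n1.env = false  [false]
3. n2.hot = false  [terminal]
4. n1.val = -2  [-2]
5. n3.hot = false  [terminal]
6. n4.key = "rvx"  [S₀.key ++ "x"]
7. n5.key = "mz"  ["mz"]
8. n6.depth = "qmz"  ["q" ++ S.key]
9. n7.wid = 20  [terminal]
10. n8.fin = -9  [terminal]
11. n9.hot = true  [terminal]
12. n6.wid = 6  [f.fin + 15]
13. n5.env = true  [C.wid > 5]
14. n5.pre = -6  [C.wid - 12]
15. n4.env = false  [not S₁.env]
16. n4.pre = -7  [-7]
17. n0.env = false  [a.hot == true]
18. n0.pre = 1  [S₁.pre + 8]

false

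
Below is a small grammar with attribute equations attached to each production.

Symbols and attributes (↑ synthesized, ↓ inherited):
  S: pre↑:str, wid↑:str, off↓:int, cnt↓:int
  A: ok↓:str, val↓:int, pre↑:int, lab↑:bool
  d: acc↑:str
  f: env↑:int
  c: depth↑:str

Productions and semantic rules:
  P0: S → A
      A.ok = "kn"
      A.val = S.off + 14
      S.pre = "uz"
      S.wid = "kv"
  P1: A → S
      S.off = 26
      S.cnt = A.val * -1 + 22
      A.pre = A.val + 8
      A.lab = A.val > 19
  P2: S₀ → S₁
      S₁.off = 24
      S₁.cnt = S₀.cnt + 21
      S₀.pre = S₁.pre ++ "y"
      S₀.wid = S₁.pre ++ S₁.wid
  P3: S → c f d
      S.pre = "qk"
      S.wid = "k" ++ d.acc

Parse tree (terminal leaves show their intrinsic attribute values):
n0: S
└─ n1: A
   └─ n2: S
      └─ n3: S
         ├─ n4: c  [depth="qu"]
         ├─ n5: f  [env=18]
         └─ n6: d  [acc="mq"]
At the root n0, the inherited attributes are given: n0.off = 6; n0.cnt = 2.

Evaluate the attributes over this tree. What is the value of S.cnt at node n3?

1. n0.off = 6  [given at root]
2. n0.cnt = 2  [given at root]
3. n1.ok = "kn"  ["kn"]
4. n1.val = 20  [S.off + 14]
5. n2.off = 26  [26]
6. n2.cnt = 2  [A.val * -1 + 22]
7. n3.off = 24  [24]
8. n3.cnt = 23  [S₀.cnt + 21]
9. n4.depth = "qu"  [terminal]
10. n5.env = 18  [terminal]
11. n6.acc = "mq"  [terminal]
12. n3.pre = "qk"  ["qk"]
13. n3.wid = "kmq"  ["k" ++ d.acc]
14. n2.pre = "qky"  [S₁.pre ++ "y"]
15. n2.wid = "qkkmq"  [S₁.pre ++ S₁.wid]
16. n1.pre = 28  [A.val + 8]
17. n1.lab = true  [A.val > 19]
18. n0.pre = "uz"  ["uz"]
19. n0.wid = "kv"  ["kv"]

23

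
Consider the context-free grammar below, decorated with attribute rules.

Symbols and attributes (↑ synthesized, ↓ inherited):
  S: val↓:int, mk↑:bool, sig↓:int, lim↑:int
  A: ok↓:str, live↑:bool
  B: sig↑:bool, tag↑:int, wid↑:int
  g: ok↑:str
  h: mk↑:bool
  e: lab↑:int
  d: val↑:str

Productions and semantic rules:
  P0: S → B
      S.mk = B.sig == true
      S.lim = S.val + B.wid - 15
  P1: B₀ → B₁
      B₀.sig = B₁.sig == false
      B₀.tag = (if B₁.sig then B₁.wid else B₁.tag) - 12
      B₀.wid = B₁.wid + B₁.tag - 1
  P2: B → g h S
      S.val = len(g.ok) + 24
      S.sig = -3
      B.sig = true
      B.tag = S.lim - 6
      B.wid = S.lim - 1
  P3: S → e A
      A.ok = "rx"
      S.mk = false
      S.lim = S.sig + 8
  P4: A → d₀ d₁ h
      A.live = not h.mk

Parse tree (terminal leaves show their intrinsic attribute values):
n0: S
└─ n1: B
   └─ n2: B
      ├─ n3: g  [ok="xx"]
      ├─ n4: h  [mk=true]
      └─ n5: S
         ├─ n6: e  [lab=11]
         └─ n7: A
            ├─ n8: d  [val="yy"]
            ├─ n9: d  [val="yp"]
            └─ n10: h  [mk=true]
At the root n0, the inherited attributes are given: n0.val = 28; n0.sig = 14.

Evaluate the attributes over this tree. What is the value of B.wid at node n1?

2

1. n0.val = 28  [given at root]
2. n0.sig = 14  [given at root]
3. n3.ok = "xx"  [terminal]
4. n4.mk = true  [terminal]
5. n5.val = 26  [len(g.ok) + 24]
6. n5.sig = -3  [-3]
7. n6.lab = 11  [terminal]
8. n7.ok = "rx"  ["rx"]
9. n8.val = "yy"  [terminal]
10. n9.val = "yp"  [terminal]
11. n10.mk = true  [terminal]
12. n7.live = false  [not h.mk]
13. n5.mk = false  [false]
14. n5.lim = 5  [S.sig + 8]
15. n2.sig = true  [true]
16. n2.tag = -1  [S.lim - 6]
17. n2.wid = 4  [S.lim - 1]
18. n1.sig = false  [B₁.sig == false]
19. n1.tag = -8  [(if B₁.sig then B₁.wid else B₁.tag) - 12]
20. n1.wid = 2  [B₁.wid + B₁.tag - 1]
21. n0.mk = false  [B.sig == true]
22. n0.lim = 15  [S.val + B.wid - 15]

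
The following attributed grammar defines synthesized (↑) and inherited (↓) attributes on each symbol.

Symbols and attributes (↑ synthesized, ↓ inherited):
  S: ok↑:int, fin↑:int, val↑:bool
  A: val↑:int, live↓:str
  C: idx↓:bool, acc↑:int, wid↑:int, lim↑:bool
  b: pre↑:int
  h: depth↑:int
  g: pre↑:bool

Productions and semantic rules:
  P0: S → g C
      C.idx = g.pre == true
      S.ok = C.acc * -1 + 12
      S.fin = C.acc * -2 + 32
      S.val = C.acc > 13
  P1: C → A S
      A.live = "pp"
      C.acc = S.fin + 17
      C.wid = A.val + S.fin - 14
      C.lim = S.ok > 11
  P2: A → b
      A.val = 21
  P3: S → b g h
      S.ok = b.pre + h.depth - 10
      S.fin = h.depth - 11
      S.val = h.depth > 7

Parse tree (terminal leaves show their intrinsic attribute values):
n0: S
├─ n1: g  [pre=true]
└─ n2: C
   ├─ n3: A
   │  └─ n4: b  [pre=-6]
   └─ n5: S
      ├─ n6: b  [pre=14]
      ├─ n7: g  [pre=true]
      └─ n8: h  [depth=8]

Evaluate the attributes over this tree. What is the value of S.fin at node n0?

4

1. n1.pre = true  [terminal]
2. n2.idx = true  [g.pre == true]
3. n3.live = "pp"  ["pp"]
4. n4.pre = -6  [terminal]
5. n3.val = 21  [21]
6. n6.pre = 14  [terminal]
7. n7.pre = true  [terminal]
8. n8.depth = 8  [terminal]
9. n5.ok = 12  [b.pre + h.depth - 10]
10. n5.fin = -3  [h.depth - 11]
11. n5.val = true  [h.depth > 7]
12. n2.acc = 14  [S.fin + 17]
13. n2.wid = 4  [A.val + S.fin - 14]
14. n2.lim = true  [S.ok > 11]
15. n0.ok = -2  [C.acc * -1 + 12]
16. n0.fin = 4  [C.acc * -2 + 32]
17. n0.val = true  [C.acc > 13]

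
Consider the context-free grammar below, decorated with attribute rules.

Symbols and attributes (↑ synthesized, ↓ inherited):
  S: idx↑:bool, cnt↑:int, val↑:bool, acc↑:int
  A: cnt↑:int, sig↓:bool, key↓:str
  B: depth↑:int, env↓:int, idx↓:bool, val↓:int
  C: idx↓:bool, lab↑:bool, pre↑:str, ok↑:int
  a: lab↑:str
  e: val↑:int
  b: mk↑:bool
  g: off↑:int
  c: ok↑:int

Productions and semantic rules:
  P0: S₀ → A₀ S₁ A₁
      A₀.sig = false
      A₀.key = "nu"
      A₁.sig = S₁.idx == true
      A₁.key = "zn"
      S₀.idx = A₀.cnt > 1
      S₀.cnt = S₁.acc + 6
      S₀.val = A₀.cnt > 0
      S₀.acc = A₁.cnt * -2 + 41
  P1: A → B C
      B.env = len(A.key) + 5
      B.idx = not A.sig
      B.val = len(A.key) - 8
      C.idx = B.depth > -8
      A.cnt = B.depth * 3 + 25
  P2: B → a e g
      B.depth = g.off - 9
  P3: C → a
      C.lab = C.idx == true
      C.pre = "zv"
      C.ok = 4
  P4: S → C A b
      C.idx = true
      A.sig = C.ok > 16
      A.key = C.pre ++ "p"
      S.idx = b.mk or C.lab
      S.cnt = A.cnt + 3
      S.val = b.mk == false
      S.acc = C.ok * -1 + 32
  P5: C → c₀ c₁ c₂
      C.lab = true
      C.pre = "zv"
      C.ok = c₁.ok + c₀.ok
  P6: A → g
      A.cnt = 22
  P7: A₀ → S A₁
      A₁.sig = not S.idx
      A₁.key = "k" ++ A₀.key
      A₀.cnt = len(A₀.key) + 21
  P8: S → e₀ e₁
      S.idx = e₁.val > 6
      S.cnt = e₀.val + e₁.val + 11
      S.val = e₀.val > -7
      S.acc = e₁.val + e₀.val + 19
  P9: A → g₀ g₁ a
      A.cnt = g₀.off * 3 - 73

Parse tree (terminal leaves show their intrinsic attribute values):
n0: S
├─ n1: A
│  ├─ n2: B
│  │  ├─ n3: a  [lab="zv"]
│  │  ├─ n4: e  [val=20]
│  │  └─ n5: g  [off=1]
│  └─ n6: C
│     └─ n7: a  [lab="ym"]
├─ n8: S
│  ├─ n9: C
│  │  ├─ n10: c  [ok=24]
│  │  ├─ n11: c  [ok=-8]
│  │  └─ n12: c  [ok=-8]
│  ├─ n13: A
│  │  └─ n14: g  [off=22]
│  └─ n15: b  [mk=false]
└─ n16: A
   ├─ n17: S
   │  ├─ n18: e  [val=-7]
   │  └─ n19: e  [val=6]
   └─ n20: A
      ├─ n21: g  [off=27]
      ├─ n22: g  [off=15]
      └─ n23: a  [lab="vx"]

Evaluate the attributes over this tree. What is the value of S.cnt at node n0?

1. n1.sig = false  [false]
2. n1.key = "nu"  ["nu"]
3. n2.env = 7  [len(A.key) + 5]
4. n2.idx = true  [not A.sig]
5. n2.val = -6  [len(A.key) - 8]
6. n3.lab = "zv"  [terminal]
7. n4.val = 20  [terminal]
8. n5.off = 1  [terminal]
9. n2.depth = -8  [g.off - 9]
10. n6.idx = false  [B.depth > -8]
11. n7.lab = "ym"  [terminal]
12. n6.lab = false  [C.idx == true]
13. n6.pre = "zv"  ["zv"]
14. n6.ok = 4  [4]
15. n1.cnt = 1  [B.depth * 3 + 25]
16. n9.idx = true  [true]
17. n10.ok = 24  [terminal]
18. n11.ok = -8  [terminal]
19. n12.ok = -8  [terminal]
20. n9.lab = true  [true]
21. n9.pre = "zv"  ["zv"]
22. n9.ok = 16  [c₁.ok + c₀.ok]
23. n13.sig = false  [C.ok > 16]
24. n13.key = "zvp"  [C.pre ++ "p"]
25. n14.off = 22  [terminal]
26. n13.cnt = 22  [22]
27. n15.mk = false  [terminal]
28. n8.idx = true  [b.mk or C.lab]
29. n8.cnt = 25  [A.cnt + 3]
30. n8.val = true  [b.mk == false]
31. n8.acc = 16  [C.ok * -1 + 32]
32. n16.sig = true  [S₁.idx == true]
33. n16.key = "zn"  ["zn"]
34. n18.val = -7  [terminal]
35. n19.val = 6  [terminal]
36. n17.idx = false  [e₁.val > 6]
37. n17.cnt = 10  [e₀.val + e₁.val + 11]
38. n17.val = false  [e₀.val > -7]
39. n17.acc = 18  [e₁.val + e₀.val + 19]
40. n20.sig = true  [not S.idx]
41. n20.key = "kzn"  ["k" ++ A₀.key]
42. n21.off = 27  [terminal]
43. n22.off = 15  [terminal]
44. n23.lab = "vx"  [terminal]
45. n20.cnt = 8  [g₀.off * 3 - 73]
46. n16.cnt = 23  [len(A₀.key) + 21]
47. n0.idx = false  [A₀.cnt > 1]
48. n0.cnt = 22  [S₁.acc + 6]
49. n0.val = true  [A₀.cnt > 0]
50. n0.acc = -5  [A₁.cnt * -2 + 41]

22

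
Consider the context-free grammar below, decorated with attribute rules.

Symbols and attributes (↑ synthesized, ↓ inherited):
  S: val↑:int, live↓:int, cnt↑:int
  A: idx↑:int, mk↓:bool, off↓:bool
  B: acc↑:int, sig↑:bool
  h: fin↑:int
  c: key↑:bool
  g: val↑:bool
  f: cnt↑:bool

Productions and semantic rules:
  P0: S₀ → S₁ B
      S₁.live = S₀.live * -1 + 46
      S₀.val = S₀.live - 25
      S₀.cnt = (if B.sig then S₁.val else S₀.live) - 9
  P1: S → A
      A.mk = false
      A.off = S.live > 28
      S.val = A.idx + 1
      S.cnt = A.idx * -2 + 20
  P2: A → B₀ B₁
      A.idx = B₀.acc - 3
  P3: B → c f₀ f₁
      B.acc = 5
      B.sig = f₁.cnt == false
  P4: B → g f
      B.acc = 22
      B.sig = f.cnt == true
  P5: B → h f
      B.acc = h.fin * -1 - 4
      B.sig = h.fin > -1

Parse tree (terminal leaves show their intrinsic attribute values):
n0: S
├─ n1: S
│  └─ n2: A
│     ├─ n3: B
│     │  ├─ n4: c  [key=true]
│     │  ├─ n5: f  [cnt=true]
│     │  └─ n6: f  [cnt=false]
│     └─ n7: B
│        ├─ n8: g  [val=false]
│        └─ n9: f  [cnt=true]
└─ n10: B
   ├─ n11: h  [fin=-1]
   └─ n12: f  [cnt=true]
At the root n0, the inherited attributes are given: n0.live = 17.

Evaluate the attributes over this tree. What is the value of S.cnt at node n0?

8

1. n0.live = 17  [given at root]
2. n1.live = 29  [S₀.live * -1 + 46]
3. n2.mk = false  [false]
4. n2.off = true  [S.live > 28]
5. n4.key = true  [terminal]
6. n5.cnt = true  [terminal]
7. n6.cnt = false  [terminal]
8. n3.acc = 5  [5]
9. n3.sig = true  [f₁.cnt == false]
10. n8.val = false  [terminal]
11. n9.cnt = true  [terminal]
12. n7.acc = 22  [22]
13. n7.sig = true  [f.cnt == true]
14. n2.idx = 2  [B₀.acc - 3]
15. n1.val = 3  [A.idx + 1]
16. n1.cnt = 16  [A.idx * -2 + 20]
17. n11.fin = -1  [terminal]
18. n12.cnt = true  [terminal]
19. n10.acc = -3  [h.fin * -1 - 4]
20. n10.sig = false  [h.fin > -1]
21. n0.val = -8  [S₀.live - 25]
22. n0.cnt = 8  [(if B.sig then S₁.val else S₀.live) - 9]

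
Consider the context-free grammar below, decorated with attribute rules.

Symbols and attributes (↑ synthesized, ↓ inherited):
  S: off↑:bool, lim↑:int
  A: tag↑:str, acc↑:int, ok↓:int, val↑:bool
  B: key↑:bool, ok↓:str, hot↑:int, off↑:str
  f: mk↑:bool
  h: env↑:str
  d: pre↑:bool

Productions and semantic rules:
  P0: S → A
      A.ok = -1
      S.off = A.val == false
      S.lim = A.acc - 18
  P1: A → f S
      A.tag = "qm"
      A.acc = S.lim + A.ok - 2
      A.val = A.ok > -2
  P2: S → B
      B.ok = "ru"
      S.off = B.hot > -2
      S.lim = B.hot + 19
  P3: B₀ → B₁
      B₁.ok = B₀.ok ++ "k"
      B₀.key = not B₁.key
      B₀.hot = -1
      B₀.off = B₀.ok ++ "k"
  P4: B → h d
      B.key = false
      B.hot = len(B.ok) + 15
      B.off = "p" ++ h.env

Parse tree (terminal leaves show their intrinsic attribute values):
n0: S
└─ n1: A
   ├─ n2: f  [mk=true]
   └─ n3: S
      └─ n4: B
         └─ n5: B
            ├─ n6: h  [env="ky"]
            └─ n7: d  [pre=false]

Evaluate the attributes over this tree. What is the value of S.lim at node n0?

1. n1.ok = -1  [-1]
2. n2.mk = true  [terminal]
3. n4.ok = "ru"  ["ru"]
4. n5.ok = "ruk"  [B₀.ok ++ "k"]
5. n6.env = "ky"  [terminal]
6. n7.pre = false  [terminal]
7. n5.key = false  [false]
8. n5.hot = 18  [len(B.ok) + 15]
9. n5.off = "pky"  ["p" ++ h.env]
10. n4.key = true  [not B₁.key]
11. n4.hot = -1  [-1]
12. n4.off = "ruk"  [B₀.ok ++ "k"]
13. n3.off = true  [B.hot > -2]
14. n3.lim = 18  [B.hot + 19]
15. n1.tag = "qm"  ["qm"]
16. n1.acc = 15  [S.lim + A.ok - 2]
17. n1.val = true  [A.ok > -2]
18. n0.off = false  [A.val == false]
19. n0.lim = -3  [A.acc - 18]

-3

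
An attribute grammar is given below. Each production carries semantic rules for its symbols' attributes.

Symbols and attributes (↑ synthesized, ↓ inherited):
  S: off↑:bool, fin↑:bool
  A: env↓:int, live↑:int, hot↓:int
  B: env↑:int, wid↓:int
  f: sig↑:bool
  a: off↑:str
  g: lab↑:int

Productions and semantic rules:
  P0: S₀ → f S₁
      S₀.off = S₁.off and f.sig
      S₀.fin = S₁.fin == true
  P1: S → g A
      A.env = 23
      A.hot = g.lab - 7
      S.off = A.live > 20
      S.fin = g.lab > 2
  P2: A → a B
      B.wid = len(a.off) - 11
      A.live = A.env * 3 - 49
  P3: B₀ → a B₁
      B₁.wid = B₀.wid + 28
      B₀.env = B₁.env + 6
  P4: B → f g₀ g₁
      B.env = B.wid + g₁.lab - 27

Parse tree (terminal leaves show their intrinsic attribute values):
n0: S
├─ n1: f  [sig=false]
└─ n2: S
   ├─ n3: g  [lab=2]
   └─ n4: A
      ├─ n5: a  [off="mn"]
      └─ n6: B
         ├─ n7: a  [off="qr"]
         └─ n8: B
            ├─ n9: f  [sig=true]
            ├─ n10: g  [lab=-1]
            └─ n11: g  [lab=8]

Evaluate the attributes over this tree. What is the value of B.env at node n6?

1. n1.sig = false  [terminal]
2. n3.lab = 2  [terminal]
3. n4.env = 23  [23]
4. n4.hot = -5  [g.lab - 7]
5. n5.off = "mn"  [terminal]
6. n6.wid = -9  [len(a.off) - 11]
7. n7.off = "qr"  [terminal]
8. n8.wid = 19  [B₀.wid + 28]
9. n9.sig = true  [terminal]
10. n10.lab = -1  [terminal]
11. n11.lab = 8  [terminal]
12. n8.env = 0  [B.wid + g₁.lab - 27]
13. n6.env = 6  [B₁.env + 6]
14. n4.live = 20  [A.env * 3 - 49]
15. n2.off = false  [A.live > 20]
16. n2.fin = false  [g.lab > 2]
17. n0.off = false  [S₁.off and f.sig]
18. n0.fin = false  [S₁.fin == true]

6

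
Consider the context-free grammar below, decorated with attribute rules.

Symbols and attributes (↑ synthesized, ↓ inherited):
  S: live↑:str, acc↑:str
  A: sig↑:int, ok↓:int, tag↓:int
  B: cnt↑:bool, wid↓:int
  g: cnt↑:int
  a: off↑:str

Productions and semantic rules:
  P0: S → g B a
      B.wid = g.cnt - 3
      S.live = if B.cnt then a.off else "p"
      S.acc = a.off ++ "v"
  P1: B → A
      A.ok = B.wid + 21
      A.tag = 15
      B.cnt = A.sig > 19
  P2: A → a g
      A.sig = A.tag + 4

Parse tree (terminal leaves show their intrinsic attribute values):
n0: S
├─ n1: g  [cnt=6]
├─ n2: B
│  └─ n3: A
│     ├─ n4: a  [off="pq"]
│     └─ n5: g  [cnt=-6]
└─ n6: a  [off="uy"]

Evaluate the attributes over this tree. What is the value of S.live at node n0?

1. n1.cnt = 6  [terminal]
2. n2.wid = 3  [g.cnt - 3]
3. n3.ok = 24  [B.wid + 21]
4. n3.tag = 15  [15]
5. n4.off = "pq"  [terminal]
6. n5.cnt = -6  [terminal]
7. n3.sig = 19  [A.tag + 4]
8. n2.cnt = false  [A.sig > 19]
9. n6.off = "uy"  [terminal]
10. n0.live = "p"  [if B.cnt then a.off else "p"]
11. n0.acc = "uyv"  [a.off ++ "v"]

"p"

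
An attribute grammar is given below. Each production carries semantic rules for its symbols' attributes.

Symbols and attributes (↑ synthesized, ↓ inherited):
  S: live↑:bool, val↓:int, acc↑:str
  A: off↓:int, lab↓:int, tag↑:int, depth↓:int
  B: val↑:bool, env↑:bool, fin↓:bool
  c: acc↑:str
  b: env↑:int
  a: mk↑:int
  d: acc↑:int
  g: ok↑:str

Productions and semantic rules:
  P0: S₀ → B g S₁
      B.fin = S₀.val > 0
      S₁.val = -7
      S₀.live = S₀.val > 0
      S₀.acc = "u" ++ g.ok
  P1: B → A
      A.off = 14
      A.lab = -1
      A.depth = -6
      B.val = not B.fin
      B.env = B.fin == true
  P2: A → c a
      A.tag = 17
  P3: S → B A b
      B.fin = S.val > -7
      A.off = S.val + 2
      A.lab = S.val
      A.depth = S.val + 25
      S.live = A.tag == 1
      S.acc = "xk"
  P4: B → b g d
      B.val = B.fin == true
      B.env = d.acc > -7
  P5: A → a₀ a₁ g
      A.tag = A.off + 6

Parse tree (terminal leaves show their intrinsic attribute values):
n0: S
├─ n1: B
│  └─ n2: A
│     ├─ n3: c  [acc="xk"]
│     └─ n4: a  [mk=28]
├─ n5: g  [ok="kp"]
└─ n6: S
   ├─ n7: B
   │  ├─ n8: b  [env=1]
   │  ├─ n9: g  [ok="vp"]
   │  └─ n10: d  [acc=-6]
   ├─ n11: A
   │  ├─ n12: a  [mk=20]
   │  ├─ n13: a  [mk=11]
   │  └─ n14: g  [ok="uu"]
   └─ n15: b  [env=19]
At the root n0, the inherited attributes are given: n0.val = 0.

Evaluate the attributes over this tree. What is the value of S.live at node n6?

1. n0.val = 0  [given at root]
2. n1.fin = false  [S₀.val > 0]
3. n2.off = 14  [14]
4. n2.lab = -1  [-1]
5. n2.depth = -6  [-6]
6. n3.acc = "xk"  [terminal]
7. n4.mk = 28  [terminal]
8. n2.tag = 17  [17]
9. n1.val = true  [not B.fin]
10. n1.env = false  [B.fin == true]
11. n5.ok = "kp"  [terminal]
12. n6.val = -7  [-7]
13. n7.fin = false  [S.val > -7]
14. n8.env = 1  [terminal]
15. n9.ok = "vp"  [terminal]
16. n10.acc = -6  [terminal]
17. n7.val = false  [B.fin == true]
18. n7.env = true  [d.acc > -7]
19. n11.off = -5  [S.val + 2]
20. n11.lab = -7  [S.val]
21. n11.depth = 18  [S.val + 25]
22. n12.mk = 20  [terminal]
23. n13.mk = 11  [terminal]
24. n14.ok = "uu"  [terminal]
25. n11.tag = 1  [A.off + 6]
26. n15.env = 19  [terminal]
27. n6.live = true  [A.tag == 1]
28. n6.acc = "xk"  ["xk"]
29. n0.live = false  [S₀.val > 0]
30. n0.acc = "ukp"  ["u" ++ g.ok]

true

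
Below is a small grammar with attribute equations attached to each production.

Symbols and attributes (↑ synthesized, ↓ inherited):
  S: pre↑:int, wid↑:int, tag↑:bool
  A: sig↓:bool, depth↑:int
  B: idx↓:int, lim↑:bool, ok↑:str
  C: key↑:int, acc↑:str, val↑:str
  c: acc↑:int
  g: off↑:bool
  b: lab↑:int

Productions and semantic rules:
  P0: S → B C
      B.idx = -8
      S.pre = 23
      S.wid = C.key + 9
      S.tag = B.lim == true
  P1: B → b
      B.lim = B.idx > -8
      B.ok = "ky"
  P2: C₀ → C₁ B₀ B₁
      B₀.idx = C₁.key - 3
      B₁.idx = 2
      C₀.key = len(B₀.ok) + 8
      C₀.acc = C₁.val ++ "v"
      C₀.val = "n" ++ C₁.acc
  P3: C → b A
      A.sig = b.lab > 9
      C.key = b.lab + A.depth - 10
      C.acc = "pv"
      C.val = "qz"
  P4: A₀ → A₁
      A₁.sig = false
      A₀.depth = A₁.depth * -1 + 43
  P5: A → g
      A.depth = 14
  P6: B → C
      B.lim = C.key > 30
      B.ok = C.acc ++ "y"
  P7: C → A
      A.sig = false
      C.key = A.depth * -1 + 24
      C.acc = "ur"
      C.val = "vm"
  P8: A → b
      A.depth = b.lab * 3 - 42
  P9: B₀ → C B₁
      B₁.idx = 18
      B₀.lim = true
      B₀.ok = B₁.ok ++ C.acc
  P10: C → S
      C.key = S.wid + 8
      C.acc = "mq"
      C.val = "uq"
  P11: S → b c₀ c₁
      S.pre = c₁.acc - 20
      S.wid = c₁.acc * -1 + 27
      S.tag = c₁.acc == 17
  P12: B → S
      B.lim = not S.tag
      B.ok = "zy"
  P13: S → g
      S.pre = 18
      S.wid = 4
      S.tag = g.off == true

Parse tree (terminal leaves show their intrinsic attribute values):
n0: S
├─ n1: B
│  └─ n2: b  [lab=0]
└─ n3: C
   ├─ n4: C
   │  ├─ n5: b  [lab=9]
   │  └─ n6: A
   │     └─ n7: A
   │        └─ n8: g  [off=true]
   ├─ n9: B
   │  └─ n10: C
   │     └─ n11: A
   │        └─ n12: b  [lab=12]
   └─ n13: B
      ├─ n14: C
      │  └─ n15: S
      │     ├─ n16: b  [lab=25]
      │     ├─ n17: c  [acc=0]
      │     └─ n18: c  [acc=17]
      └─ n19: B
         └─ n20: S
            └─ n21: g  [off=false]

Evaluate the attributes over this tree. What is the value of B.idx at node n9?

25

1. n1.idx = -8  [-8]
2. n2.lab = 0  [terminal]
3. n1.lim = false  [B.idx > -8]
4. n1.ok = "ky"  ["ky"]
5. n5.lab = 9  [terminal]
6. n6.sig = false  [b.lab > 9]
7. n7.sig = false  [false]
8. n8.off = true  [terminal]
9. n7.depth = 14  [14]
10. n6.depth = 29  [A₁.depth * -1 + 43]
11. n4.key = 28  [b.lab + A.depth - 10]
12. n4.acc = "pv"  ["pv"]
13. n4.val = "qz"  ["qz"]
14. n9.idx = 25  [C₁.key - 3]
15. n11.sig = false  [false]
16. n12.lab = 12  [terminal]
17. n11.depth = -6  [b.lab * 3 - 42]
18. n10.key = 30  [A.depth * -1 + 24]
19. n10.acc = "ur"  ["ur"]
20. n10.val = "vm"  ["vm"]
21. n9.lim = false  [C.key > 30]
22. n9.ok = "ury"  [C.acc ++ "y"]
23. n13.idx = 2  [2]
24. n16.lab = 25  [terminal]
25. n17.acc = 0  [terminal]
26. n18.acc = 17  [terminal]
27. n15.pre = -3  [c₁.acc - 20]
28. n15.wid = 10  [c₁.acc * -1 + 27]
29. n15.tag = true  [c₁.acc == 17]
30. n14.key = 18  [S.wid + 8]
31. n14.acc = "mq"  ["mq"]
32. n14.val = "uq"  ["uq"]
33. n19.idx = 18  [18]
34. n21.off = false  [terminal]
35. n20.pre = 18  [18]
36. n20.wid = 4  [4]
37. n20.tag = false  [g.off == true]
38. n19.lim = true  [not S.tag]
39. n19.ok = "zy"  ["zy"]
40. n13.lim = true  [true]
41. n13.ok = "zymq"  [B₁.ok ++ C.acc]
42. n3.key = 11  [len(B₀.ok) + 8]
43. n3.acc = "qzv"  [C₁.val ++ "v"]
44. n3.val = "npv"  ["n" ++ C₁.acc]
45. n0.pre = 23  [23]
46. n0.wid = 20  [C.key + 9]
47. n0.tag = false  [B.lim == true]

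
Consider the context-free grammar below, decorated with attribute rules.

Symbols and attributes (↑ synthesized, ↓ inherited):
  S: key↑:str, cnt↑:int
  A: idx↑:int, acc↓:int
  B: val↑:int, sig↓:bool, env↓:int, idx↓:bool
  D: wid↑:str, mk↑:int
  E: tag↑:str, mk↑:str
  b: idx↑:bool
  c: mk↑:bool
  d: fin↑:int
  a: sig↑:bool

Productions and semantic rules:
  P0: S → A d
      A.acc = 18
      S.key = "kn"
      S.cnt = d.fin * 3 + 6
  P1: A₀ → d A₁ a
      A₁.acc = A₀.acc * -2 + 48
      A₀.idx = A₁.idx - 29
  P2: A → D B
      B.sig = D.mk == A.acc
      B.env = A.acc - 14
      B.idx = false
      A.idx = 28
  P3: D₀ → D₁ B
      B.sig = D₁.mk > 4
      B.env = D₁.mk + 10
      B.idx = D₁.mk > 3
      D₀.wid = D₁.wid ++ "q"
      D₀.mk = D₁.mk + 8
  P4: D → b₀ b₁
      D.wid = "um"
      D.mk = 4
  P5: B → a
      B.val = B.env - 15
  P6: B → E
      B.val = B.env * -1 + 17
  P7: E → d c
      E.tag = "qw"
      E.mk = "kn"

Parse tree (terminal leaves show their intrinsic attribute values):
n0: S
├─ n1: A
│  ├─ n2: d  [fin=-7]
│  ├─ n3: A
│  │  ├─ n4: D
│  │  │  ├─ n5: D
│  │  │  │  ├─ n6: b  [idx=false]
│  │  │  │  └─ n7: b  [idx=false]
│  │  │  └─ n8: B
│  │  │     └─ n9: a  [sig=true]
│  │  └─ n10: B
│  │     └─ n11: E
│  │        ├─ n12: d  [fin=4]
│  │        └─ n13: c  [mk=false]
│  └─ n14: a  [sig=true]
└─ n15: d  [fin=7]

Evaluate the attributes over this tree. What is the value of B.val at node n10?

1. n1.acc = 18  [18]
2. n2.fin = -7  [terminal]
3. n3.acc = 12  [A₀.acc * -2 + 48]
4. n6.idx = false  [terminal]
5. n7.idx = false  [terminal]
6. n5.wid = "um"  ["um"]
7. n5.mk = 4  [4]
8. n8.sig = false  [D₁.mk > 4]
9. n8.env = 14  [D₁.mk + 10]
10. n8.idx = true  [D₁.mk > 3]
11. n9.sig = true  [terminal]
12. n8.val = -1  [B.env - 15]
13. n4.wid = "umq"  [D₁.wid ++ "q"]
14. n4.mk = 12  [D₁.mk + 8]
15. n10.sig = true  [D.mk == A.acc]
16. n10.env = -2  [A.acc - 14]
17. n10.idx = false  [false]
18. n12.fin = 4  [terminal]
19. n13.mk = false  [terminal]
20. n11.tag = "qw"  ["qw"]
21. n11.mk = "kn"  ["kn"]
22. n10.val = 19  [B.env * -1 + 17]
23. n3.idx = 28  [28]
24. n14.sig = true  [terminal]
25. n1.idx = -1  [A₁.idx - 29]
26. n15.fin = 7  [terminal]
27. n0.key = "kn"  ["kn"]
28. n0.cnt = 27  [d.fin * 3 + 6]

19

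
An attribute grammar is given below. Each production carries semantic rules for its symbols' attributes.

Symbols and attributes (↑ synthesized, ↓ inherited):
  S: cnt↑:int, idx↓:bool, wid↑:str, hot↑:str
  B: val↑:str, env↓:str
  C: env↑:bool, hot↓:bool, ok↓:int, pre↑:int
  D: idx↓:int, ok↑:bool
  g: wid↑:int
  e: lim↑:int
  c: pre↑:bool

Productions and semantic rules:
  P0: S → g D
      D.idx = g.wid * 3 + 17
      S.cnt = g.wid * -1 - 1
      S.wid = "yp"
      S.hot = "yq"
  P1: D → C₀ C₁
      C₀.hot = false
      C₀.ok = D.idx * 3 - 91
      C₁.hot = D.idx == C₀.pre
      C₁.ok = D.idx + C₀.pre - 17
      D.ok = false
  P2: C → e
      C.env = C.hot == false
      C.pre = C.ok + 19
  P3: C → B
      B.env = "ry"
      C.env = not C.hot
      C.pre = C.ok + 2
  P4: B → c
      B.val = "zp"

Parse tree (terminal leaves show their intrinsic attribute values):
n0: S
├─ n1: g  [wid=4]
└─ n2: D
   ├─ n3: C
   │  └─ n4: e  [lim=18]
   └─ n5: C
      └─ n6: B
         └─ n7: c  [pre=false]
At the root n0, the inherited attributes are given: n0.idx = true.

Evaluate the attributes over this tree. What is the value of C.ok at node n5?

27

1. n0.idx = true  [given at root]
2. n1.wid = 4  [terminal]
3. n2.idx = 29  [g.wid * 3 + 17]
4. n3.hot = false  [false]
5. n3.ok = -4  [D.idx * 3 - 91]
6. n4.lim = 18  [terminal]
7. n3.env = true  [C.hot == false]
8. n3.pre = 15  [C.ok + 19]
9. n5.hot = false  [D.idx == C₀.pre]
10. n5.ok = 27  [D.idx + C₀.pre - 17]
11. n6.env = "ry"  ["ry"]
12. n7.pre = false  [terminal]
13. n6.val = "zp"  ["zp"]
14. n5.env = true  [not C.hot]
15. n5.pre = 29  [C.ok + 2]
16. n2.ok = false  [false]
17. n0.cnt = -5  [g.wid * -1 - 1]
18. n0.wid = "yp"  ["yp"]
19. n0.hot = "yq"  ["yq"]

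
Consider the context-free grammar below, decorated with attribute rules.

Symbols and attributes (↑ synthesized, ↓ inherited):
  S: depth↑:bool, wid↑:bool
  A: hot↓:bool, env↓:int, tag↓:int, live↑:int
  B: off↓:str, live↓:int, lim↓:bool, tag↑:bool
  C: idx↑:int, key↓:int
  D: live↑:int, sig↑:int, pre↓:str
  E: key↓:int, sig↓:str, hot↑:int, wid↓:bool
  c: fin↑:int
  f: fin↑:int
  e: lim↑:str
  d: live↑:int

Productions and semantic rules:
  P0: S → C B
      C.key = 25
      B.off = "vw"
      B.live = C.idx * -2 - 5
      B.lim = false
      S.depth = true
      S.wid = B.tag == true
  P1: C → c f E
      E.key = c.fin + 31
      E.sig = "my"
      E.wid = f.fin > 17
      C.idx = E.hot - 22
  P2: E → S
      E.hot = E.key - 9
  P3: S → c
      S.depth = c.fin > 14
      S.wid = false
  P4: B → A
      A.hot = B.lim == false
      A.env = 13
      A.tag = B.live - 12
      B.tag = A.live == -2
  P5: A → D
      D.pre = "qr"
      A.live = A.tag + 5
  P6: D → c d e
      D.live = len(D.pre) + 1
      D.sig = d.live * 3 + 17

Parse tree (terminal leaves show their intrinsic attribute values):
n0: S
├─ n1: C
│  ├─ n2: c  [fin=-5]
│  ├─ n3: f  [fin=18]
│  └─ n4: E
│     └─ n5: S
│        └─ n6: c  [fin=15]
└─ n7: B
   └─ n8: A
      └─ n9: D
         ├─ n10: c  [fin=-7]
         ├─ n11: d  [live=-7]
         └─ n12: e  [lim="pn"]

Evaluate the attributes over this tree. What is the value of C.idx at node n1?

-5

1. n1.key = 25  [25]
2. n2.fin = -5  [terminal]
3. n3.fin = 18  [terminal]
4. n4.key = 26  [c.fin + 31]
5. n4.sig = "my"  ["my"]
6. n4.wid = true  [f.fin > 17]
7. n6.fin = 15  [terminal]
8. n5.depth = true  [c.fin > 14]
9. n5.wid = false  [false]
10. n4.hot = 17  [E.key - 9]
11. n1.idx = -5  [E.hot - 22]
12. n7.off = "vw"  ["vw"]
13. n7.live = 5  [C.idx * -2 - 5]
14. n7.lim = false  [false]
15. n8.hot = true  [B.lim == false]
16. n8.env = 13  [13]
17. n8.tag = -7  [B.live - 12]
18. n9.pre = "qr"  ["qr"]
19. n10.fin = -7  [terminal]
20. n11.live = -7  [terminal]
21. n12.lim = "pn"  [terminal]
22. n9.live = 3  [len(D.pre) + 1]
23. n9.sig = -4  [d.live * 3 + 17]
24. n8.live = -2  [A.tag + 5]
25. n7.tag = true  [A.live == -2]
26. n0.depth = true  [true]
27. n0.wid = true  [B.tag == true]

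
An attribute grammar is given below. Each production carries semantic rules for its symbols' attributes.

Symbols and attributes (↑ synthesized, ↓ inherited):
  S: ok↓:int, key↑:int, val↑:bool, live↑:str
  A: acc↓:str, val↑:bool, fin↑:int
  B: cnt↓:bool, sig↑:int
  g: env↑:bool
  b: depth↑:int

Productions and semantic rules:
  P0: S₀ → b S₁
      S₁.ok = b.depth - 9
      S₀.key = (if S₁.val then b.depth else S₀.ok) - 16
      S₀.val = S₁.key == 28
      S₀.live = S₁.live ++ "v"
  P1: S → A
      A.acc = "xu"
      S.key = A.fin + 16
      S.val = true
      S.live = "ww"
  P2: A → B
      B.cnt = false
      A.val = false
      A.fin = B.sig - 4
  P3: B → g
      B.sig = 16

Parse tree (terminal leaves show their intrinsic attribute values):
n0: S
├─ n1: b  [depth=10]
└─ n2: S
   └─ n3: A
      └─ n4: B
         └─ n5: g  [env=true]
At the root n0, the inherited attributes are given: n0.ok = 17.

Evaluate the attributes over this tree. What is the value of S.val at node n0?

true

1. n0.ok = 17  [given at root]
2. n1.depth = 10  [terminal]
3. n2.ok = 1  [b.depth - 9]
4. n3.acc = "xu"  ["xu"]
5. n4.cnt = false  [false]
6. n5.env = true  [terminal]
7. n4.sig = 16  [16]
8. n3.val = false  [false]
9. n3.fin = 12  [B.sig - 4]
10. n2.key = 28  [A.fin + 16]
11. n2.val = true  [true]
12. n2.live = "ww"  ["ww"]
13. n0.key = -6  [(if S₁.val then b.depth else S₀.ok) - 16]
14. n0.val = true  [S₁.key == 28]
15. n0.live = "wwv"  [S₁.live ++ "v"]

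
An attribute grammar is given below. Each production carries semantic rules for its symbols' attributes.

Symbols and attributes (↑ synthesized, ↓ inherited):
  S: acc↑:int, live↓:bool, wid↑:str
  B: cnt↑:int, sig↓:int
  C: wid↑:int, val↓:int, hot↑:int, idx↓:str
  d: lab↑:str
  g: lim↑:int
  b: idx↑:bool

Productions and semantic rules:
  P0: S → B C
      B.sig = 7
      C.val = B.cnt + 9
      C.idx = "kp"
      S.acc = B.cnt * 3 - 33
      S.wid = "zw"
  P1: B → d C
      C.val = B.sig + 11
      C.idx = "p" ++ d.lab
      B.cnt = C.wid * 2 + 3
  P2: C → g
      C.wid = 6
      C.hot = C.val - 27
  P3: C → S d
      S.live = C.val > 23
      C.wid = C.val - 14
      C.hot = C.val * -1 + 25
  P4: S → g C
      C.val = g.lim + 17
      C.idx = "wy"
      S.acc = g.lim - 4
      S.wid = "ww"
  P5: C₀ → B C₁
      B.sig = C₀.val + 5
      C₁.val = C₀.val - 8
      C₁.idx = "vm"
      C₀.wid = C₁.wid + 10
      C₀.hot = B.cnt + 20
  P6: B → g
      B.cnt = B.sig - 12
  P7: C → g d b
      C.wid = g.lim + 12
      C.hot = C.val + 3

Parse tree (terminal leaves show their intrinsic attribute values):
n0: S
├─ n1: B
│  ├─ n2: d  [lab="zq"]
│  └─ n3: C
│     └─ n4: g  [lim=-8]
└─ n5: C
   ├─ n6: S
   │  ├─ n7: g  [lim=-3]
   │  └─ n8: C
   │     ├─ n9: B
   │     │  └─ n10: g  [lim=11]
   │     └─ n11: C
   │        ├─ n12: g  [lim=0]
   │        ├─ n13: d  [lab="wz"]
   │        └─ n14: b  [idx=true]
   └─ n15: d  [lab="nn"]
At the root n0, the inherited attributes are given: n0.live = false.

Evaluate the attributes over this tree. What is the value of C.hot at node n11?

1. n0.live = false  [given at root]
2. n1.sig = 7  [7]
3. n2.lab = "zq"  [terminal]
4. n3.val = 18  [B.sig + 11]
5. n3.idx = "pzq"  ["p" ++ d.lab]
6. n4.lim = -8  [terminal]
7. n3.wid = 6  [6]
8. n3.hot = -9  [C.val - 27]
9. n1.cnt = 15  [C.wid * 2 + 3]
10. n5.val = 24  [B.cnt + 9]
11. n5.idx = "kp"  ["kp"]
12. n6.live = true  [C.val > 23]
13. n7.lim = -3  [terminal]
14. n8.val = 14  [g.lim + 17]
15. n8.idx = "wy"  ["wy"]
16. n9.sig = 19  [C₀.val + 5]
17. n10.lim = 11  [terminal]
18. n9.cnt = 7  [B.sig - 12]
19. n11.val = 6  [C₀.val - 8]
20. n11.idx = "vm"  ["vm"]
21. n12.lim = 0  [terminal]
22. n13.lab = "wz"  [terminal]
23. n14.idx = true  [terminal]
24. n11.wid = 12  [g.lim + 12]
25. n11.hot = 9  [C.val + 3]
26. n8.wid = 22  [C₁.wid + 10]
27. n8.hot = 27  [B.cnt + 20]
28. n6.acc = -7  [g.lim - 4]
29. n6.wid = "ww"  ["ww"]
30. n15.lab = "nn"  [terminal]
31. n5.wid = 10  [C.val - 14]
32. n5.hot = 1  [C.val * -1 + 25]
33. n0.acc = 12  [B.cnt * 3 - 33]
34. n0.wid = "zw"  ["zw"]

9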